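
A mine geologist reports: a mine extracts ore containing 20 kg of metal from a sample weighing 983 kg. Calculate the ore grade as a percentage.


Ore grade = (metal mass / ore mass) * 100
= (20 / 983) * 100
= 0.02034587996 * 100
= 2.0346%

2.0346%


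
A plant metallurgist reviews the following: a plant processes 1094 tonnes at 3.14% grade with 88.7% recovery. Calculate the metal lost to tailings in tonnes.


Total metal in feed:
= 1094 * 3.14 / 100 = 34.3516 tonnes
Metal recovered:
= 34.3516 * 88.7 / 100 = 30.4698692 tonnes
Metal lost to tailings:
= 34.3516 - 30.4698692
= 3.8817 tonnes

3.8817 tonnes


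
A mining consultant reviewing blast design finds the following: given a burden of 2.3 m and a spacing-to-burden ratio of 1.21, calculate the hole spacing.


Spacing = burden * ratio
= 2.3 * 1.21
= 2.783 m

2.783 m


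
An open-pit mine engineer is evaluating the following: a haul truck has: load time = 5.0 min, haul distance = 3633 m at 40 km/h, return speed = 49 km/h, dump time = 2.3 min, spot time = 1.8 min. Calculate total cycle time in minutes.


18.9981 min

Convert haul speed to m/min: 40 * 1000/60 = 666.6666667 m/min
Haul time = 3633 / 666.6666667 = 5.4495 min
Convert return speed to m/min: 49 * 1000/60 = 816.6666667 m/min
Return time = 3633 / 816.6666667 = 4.448571429 min
Total cycle time:
= 5.0 + 5.4495 + 2.3 + 4.448571429 + 1.8
= 18.9981 min


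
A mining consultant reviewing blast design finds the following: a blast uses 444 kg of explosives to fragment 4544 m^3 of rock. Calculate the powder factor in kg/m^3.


Powder factor = explosive mass / rock volume
= 444 / 4544
= 0.0977 kg/m^3

0.0977 kg/m^3


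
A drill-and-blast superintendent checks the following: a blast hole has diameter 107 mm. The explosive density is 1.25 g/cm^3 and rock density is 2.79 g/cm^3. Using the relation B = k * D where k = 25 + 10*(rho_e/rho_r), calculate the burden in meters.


First, compute k:
rho_e / rho_r = 1.25 / 2.79 = 0.4480286738
k = 25 + 10 * 0.4480286738 = 29.48028674
Then, compute burden:
B = k * D / 1000 = 29.48028674 * 107 / 1000
= 3154.390681 / 1000
= 3.1544 m

3.1544 m


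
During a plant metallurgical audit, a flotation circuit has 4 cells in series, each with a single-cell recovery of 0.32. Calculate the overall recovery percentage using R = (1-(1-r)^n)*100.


Complement of single-cell recovery:
1 - r = 1 - 0.32 = 0.68
Raise to power n:
(1 - r)^4 = 0.68^4 = 0.21381376
Overall recovery:
R = (1 - 0.21381376) * 100
= 78.6186%

78.6186%


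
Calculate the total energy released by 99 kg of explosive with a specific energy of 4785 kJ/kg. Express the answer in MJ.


Energy = mass * specific_energy / 1000
= 99 * 4785 / 1000
= 473715 / 1000
= 473.715 MJ

473.715 MJ


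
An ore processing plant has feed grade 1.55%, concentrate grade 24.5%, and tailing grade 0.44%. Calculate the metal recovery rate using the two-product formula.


72.9225%

Using the two-product formula:
R = 100 * c * (f - t) / (f * (c - t))
Numerator = 100 * 24.5 * (1.55 - 0.44)
= 100 * 24.5 * 1.11
= 2719.5
Denominator = 1.55 * (24.5 - 0.44)
= 1.55 * 24.06
= 37.293
R = 2719.5 / 37.293
= 72.9225%


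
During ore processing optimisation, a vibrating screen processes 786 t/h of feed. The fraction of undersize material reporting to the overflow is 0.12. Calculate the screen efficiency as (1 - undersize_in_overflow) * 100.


Screen efficiency = (1 - fraction of undersize in overflow) * 100
= (1 - 0.12) * 100
= 0.88 * 100
= 88.0%

88.0%


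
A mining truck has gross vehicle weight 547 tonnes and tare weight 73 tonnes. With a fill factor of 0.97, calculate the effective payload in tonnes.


459.78 tonnes

Maximum payload = gross - tare
= 547 - 73 = 474 tonnes
Effective payload = max payload * fill factor
= 474 * 0.97
= 459.78 tonnes


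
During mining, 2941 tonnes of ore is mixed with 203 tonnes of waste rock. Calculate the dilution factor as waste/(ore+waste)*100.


6.4567%

Total material = ore + waste
= 2941 + 203 = 3144 tonnes
Dilution = waste / total * 100
= 203 / 3144 * 100
= 0.06456743003 * 100
= 6.4567%


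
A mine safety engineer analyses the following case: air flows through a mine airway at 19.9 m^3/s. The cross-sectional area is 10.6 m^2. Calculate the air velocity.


1.8774 m/s

Velocity = flow rate / cross-sectional area
= 19.9 / 10.6
= 1.8774 m/s


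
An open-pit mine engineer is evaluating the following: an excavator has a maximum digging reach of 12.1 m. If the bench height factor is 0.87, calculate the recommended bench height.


Bench height = reach * factor
= 12.1 * 0.87
= 10.527 m

10.527 m


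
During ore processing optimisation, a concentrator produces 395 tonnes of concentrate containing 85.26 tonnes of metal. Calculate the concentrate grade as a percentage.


21.5848%

Grade = (metal in concentrate / concentrate mass) * 100
= (85.26 / 395) * 100
= 0.2158481013 * 100
= 21.5848%


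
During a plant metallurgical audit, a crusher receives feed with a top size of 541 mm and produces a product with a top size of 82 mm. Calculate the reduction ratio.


Reduction ratio = feed size / product size
= 541 / 82
= 6.5976

6.5976


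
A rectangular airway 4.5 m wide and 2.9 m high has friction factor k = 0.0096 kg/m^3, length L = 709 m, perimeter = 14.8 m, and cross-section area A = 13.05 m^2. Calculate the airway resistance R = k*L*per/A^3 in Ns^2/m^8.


0.0453 Ns^2/m^8

Compute the numerator:
k * L * per = 0.0096 * 709 * 14.8
= 100.73472
Compute the denominator:
A^3 = 13.05^3 = 2222.447625
Resistance:
R = 100.73472 / 2222.447625
= 0.0453 Ns^2/m^8


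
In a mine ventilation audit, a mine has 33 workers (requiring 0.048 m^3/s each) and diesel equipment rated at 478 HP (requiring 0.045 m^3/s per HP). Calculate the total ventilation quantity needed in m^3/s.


23.094 m^3/s

Airflow for workers:
Q_people = 33 * 0.048 = 1.584 m^3/s
Airflow for diesel equipment:
Q_diesel = 478 * 0.045 = 21.51 m^3/s
Total ventilation:
Q_total = 1.584 + 21.51
= 23.094 m^3/s


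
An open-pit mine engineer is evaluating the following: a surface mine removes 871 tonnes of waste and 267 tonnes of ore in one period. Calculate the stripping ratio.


3.2622

Stripping ratio = waste tonnage / ore tonnage
= 871 / 267
= 3.2622


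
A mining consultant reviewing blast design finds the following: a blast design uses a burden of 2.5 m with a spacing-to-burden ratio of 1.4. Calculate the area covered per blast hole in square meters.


8.75 m^2

First, find the spacing:
Spacing = burden * ratio = 2.5 * 1.4
= 3.5 m
Then, calculate the area:
Area = burden * spacing = 2.5 * 3.5
= 8.75 m^2


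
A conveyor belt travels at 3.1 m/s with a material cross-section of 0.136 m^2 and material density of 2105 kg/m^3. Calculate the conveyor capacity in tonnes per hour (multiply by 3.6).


3194.8848 t/h

Volumetric flow = speed * area
= 3.1 * 0.136 = 0.4216 m^3/s
Mass flow = volumetric * density
= 0.4216 * 2105 = 887.468 kg/s
Convert to t/h: multiply by 3.6
Capacity = 887.468 * 3.6
= 3194.8848 t/h


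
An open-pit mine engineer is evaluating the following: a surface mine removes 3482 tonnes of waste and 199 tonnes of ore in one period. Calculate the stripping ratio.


Stripping ratio = waste tonnage / ore tonnage
= 3482 / 199
= 17.4975

17.4975


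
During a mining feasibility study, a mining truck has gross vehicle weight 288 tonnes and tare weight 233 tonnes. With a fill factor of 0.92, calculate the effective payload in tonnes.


50.6 tonnes

Maximum payload = gross - tare
= 288 - 233 = 55 tonnes
Effective payload = max payload * fill factor
= 55 * 0.92
= 50.6 tonnes


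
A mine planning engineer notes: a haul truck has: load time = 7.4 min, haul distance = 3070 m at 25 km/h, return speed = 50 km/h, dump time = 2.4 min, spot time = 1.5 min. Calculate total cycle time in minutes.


Convert haul speed to m/min: 25 * 1000/60 = 416.6666667 m/min
Haul time = 3070 / 416.6666667 = 7.368 min
Convert return speed to m/min: 50 * 1000/60 = 833.3333333 m/min
Return time = 3070 / 833.3333333 = 3.684 min
Total cycle time:
= 7.4 + 7.368 + 2.4 + 3.684 + 1.5
= 22.352 min

22.352 min


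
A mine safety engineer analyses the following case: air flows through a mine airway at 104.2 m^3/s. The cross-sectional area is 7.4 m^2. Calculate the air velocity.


Velocity = flow rate / cross-sectional area
= 104.2 / 7.4
= 14.0811 m/s

14.0811 m/s


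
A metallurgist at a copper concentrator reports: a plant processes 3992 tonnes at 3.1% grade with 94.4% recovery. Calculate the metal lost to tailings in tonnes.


6.9301 tonnes

Total metal in feed:
= 3992 * 3.1 / 100 = 123.752 tonnes
Metal recovered:
= 123.752 * 94.4 / 100 = 116.821888 tonnes
Metal lost to tailings:
= 123.752 - 116.821888
= 6.9301 tonnes


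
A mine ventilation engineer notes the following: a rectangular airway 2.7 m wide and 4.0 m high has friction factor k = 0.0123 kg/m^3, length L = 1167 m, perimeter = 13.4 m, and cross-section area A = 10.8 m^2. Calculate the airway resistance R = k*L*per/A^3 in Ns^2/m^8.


Compute the numerator:
k * L * per = 0.0123 * 1167 * 13.4
= 192.34494
Compute the denominator:
A^3 = 10.8^3 = 1259.712
Resistance:
R = 192.34494 / 1259.712
= 0.1527 Ns^2/m^8

0.1527 Ns^2/m^8


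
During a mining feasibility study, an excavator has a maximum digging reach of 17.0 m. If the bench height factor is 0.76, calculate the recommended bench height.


12.92 m

Bench height = reach * factor
= 17.0 * 0.76
= 12.92 m


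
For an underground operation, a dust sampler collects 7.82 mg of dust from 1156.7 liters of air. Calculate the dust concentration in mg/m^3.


Convert liters to m^3: 1 m^3 = 1000 L
Concentration = mass / volume * 1000
= 7.82 / 1156.7 * 1000
= 0.006760612086 * 1000
= 6.7606 mg/m^3

6.7606 mg/m^3


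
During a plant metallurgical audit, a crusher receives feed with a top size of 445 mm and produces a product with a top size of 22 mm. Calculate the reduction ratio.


Reduction ratio = feed size / product size
= 445 / 22
= 20.2273

20.2273


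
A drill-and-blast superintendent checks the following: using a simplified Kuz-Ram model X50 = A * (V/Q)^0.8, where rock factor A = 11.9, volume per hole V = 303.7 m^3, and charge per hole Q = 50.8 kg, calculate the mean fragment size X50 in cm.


49.7521 cm

Compute V/Q:
V/Q = 303.7 / 50.8 = 5.978346457
Raise to the power 0.8:
(V/Q)^0.8 = 5.978346457^0.8 = 4.180852671
Multiply by A:
X50 = 11.9 * 4.180852671
= 49.7521 cm


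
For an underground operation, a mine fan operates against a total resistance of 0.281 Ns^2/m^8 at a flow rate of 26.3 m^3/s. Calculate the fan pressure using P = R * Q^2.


Compute Q^2:
Q^2 = 26.3^2 = 691.69
Compute pressure:
P = R * Q^2 = 0.281 * 691.69
= 194.3649 Pa

194.3649 Pa


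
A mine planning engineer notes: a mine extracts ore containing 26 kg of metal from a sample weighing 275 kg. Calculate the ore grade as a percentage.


9.4545%

Ore grade = (metal mass / ore mass) * 100
= (26 / 275) * 100
= 0.09454545455 * 100
= 9.4545%


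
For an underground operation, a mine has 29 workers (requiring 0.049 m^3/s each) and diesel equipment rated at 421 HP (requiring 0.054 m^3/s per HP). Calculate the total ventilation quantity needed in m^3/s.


24.155 m^3/s

Airflow for workers:
Q_people = 29 * 0.049 = 1.421 m^3/s
Airflow for diesel equipment:
Q_diesel = 421 * 0.054 = 22.734 m^3/s
Total ventilation:
Q_total = 1.421 + 22.734
= 24.155 m^3/s


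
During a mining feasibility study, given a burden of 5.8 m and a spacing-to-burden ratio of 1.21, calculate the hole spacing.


Spacing = burden * ratio
= 5.8 * 1.21
= 7.018 m

7.018 m


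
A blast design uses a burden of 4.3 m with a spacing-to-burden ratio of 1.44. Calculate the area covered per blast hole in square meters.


26.6256 m^2

First, find the spacing:
Spacing = burden * ratio = 4.3 * 1.44
= 6.192 m
Then, calculate the area:
Area = burden * spacing = 4.3 * 6.192
= 26.6256 m^2


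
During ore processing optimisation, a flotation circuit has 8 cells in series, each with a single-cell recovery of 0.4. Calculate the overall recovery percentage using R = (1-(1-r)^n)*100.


98.3204%

Complement of single-cell recovery:
1 - r = 1 - 0.4 = 0.6
Raise to power n:
(1 - r)^8 = 0.6^8 = 0.01679616
Overall recovery:
R = (1 - 0.01679616) * 100
= 98.3204%


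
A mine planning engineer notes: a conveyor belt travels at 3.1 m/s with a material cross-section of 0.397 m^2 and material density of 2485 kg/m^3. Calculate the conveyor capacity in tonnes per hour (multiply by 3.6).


Volumetric flow = speed * area
= 3.1 * 0.397 = 1.2307 m^3/s
Mass flow = volumetric * density
= 1.2307 * 2485 = 3058.2895 kg/s
Convert to t/h: multiply by 3.6
Capacity = 3058.2895 * 3.6
= 11009.8422 t/h

11009.8422 t/h


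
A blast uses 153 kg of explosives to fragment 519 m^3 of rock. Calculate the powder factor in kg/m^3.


Powder factor = explosive mass / rock volume
= 153 / 519
= 0.2948 kg/m^3

0.2948 kg/m^3


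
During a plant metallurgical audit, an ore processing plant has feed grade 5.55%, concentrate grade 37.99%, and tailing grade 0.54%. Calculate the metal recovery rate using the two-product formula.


91.5719%

Using the two-product formula:
R = 100 * c * (f - t) / (f * (c - t))
Numerator = 100 * 37.99 * (5.55 - 0.54)
= 100 * 37.99 * 5.01
= 19032.99
Denominator = 5.55 * (37.99 - 0.54)
= 5.55 * 37.45
= 207.8475
R = 19032.99 / 207.8475
= 91.5719%


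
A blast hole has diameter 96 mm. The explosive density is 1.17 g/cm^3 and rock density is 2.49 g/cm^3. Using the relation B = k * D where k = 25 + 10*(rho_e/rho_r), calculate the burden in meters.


2.8511 m

First, compute k:
rho_e / rho_r = 1.17 / 2.49 = 0.4698795181
k = 25 + 10 * 0.4698795181 = 29.69879518
Then, compute burden:
B = k * D / 1000 = 29.69879518 * 96 / 1000
= 2851.084337 / 1000
= 2.8511 m


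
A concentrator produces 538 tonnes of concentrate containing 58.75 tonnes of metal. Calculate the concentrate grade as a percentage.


Grade = (metal in concentrate / concentrate mass) * 100
= (58.75 / 538) * 100
= 0.1092007435 * 100
= 10.9201%

10.9201%


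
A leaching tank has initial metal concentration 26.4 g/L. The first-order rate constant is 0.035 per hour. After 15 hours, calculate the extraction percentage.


40.8445%

Compute the exponent:
-k * t = -0.035 * 15 = -0.525
Remaining concentration:
C = 26.4 * exp(-0.525)
= 26.4 * 0.5915553644
= 15.61706162 g/L
Extracted = 26.4 - 15.61706162 = 10.78293838 g/L
Extraction % = 10.78293838 / 26.4 * 100
= 40.8445%


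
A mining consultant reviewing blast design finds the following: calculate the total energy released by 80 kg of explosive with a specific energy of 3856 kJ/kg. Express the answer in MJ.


308.48 MJ

Energy = mass * specific_energy / 1000
= 80 * 3856 / 1000
= 308480 / 1000
= 308.48 MJ


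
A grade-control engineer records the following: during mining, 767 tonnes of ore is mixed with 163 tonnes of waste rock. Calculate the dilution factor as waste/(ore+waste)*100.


17.5269%

Total material = ore + waste
= 767 + 163 = 930 tonnes
Dilution = waste / total * 100
= 163 / 930 * 100
= 0.1752688172 * 100
= 17.5269%


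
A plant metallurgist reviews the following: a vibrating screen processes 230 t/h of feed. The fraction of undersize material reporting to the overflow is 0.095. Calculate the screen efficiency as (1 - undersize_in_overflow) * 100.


Screen efficiency = (1 - fraction of undersize in overflow) * 100
= (1 - 0.095) * 100
= 0.905 * 100
= 90.5%

90.5%


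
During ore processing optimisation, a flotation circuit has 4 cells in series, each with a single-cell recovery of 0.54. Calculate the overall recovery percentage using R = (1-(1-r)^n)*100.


95.5225%

Complement of single-cell recovery:
1 - r = 1 - 0.54 = 0.46
Raise to power n:
(1 - r)^4 = 0.46^4 = 0.04477456
Overall recovery:
R = (1 - 0.04477456) * 100
= 95.5225%


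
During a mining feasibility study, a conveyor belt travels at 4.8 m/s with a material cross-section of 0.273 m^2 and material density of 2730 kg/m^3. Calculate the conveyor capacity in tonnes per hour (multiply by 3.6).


12878.6112 t/h

Volumetric flow = speed * area
= 4.8 * 0.273 = 1.3104 m^3/s
Mass flow = volumetric * density
= 1.3104 * 2730 = 3577.392 kg/s
Convert to t/h: multiply by 3.6
Capacity = 3577.392 * 3.6
= 12878.6112 t/h


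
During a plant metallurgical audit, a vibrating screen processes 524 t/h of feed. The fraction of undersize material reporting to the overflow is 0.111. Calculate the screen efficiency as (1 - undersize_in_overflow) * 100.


88.9%

Screen efficiency = (1 - fraction of undersize in overflow) * 100
= (1 - 0.111) * 100
= 0.889 * 100
= 88.9%


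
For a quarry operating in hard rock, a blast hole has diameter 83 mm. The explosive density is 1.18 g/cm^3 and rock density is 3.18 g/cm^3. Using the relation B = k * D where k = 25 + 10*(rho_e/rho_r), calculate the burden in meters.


First, compute k:
rho_e / rho_r = 1.18 / 3.18 = 0.3710691824
k = 25 + 10 * 0.3710691824 = 28.71069182
Then, compute burden:
B = k * D / 1000 = 28.71069182 * 83 / 1000
= 2382.987421 / 1000
= 2.383 m

2.383 m


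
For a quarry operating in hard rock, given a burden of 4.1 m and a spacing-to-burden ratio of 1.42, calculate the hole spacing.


Spacing = burden * ratio
= 4.1 * 1.42
= 5.822 m

5.822 m


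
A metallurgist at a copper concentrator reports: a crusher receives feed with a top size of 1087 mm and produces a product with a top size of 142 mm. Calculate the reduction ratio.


7.6549

Reduction ratio = feed size / product size
= 1087 / 142
= 7.6549


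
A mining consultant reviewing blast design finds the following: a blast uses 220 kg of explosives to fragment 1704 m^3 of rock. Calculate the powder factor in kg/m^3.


Powder factor = explosive mass / rock volume
= 220 / 1704
= 0.1291 kg/m^3

0.1291 kg/m^3


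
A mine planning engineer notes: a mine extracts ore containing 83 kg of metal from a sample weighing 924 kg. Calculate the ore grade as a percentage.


Ore grade = (metal mass / ore mass) * 100
= (83 / 924) * 100
= 0.08982683983 * 100
= 8.9827%

8.9827%


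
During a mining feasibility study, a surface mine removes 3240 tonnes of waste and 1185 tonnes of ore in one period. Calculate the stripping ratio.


Stripping ratio = waste tonnage / ore tonnage
= 3240 / 1185
= 2.7342

2.7342


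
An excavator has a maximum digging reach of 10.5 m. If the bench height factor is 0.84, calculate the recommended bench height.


8.82 m

Bench height = reach * factor
= 10.5 * 0.84
= 8.82 m


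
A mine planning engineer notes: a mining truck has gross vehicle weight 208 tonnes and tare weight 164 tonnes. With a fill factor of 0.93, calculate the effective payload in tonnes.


40.92 tonnes

Maximum payload = gross - tare
= 208 - 164 = 44 tonnes
Effective payload = max payload * fill factor
= 44 * 0.93
= 40.92 tonnes


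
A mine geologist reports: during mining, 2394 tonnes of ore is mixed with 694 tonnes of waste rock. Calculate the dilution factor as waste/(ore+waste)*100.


22.4741%

Total material = ore + waste
= 2394 + 694 = 3088 tonnes
Dilution = waste / total * 100
= 694 / 3088 * 100
= 0.2247409326 * 100
= 22.4741%


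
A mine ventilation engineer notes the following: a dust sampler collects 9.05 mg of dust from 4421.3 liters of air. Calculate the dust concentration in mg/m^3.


2.0469 mg/m^3

Convert liters to m^3: 1 m^3 = 1000 L
Concentration = mass / volume * 1000
= 9.05 / 4421.3 * 1000
= 0.00204690928 * 1000
= 2.0469 mg/m^3


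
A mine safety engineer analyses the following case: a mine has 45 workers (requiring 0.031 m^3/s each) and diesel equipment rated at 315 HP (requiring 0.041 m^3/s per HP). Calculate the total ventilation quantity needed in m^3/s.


Airflow for workers:
Q_people = 45 * 0.031 = 1.395 m^3/s
Airflow for diesel equipment:
Q_diesel = 315 * 0.041 = 12.915 m^3/s
Total ventilation:
Q_total = 1.395 + 12.915
= 14.31 m^3/s

14.31 m^3/s


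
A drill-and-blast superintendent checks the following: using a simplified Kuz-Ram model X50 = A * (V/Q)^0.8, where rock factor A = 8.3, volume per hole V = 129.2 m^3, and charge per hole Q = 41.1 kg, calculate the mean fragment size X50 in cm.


Compute V/Q:
V/Q = 129.2 / 41.1 = 3.143552311
Raise to the power 0.8:
(V/Q)^0.8 = 3.143552311^0.8 = 2.49998011
Multiply by A:
X50 = 8.3 * 2.49998011
= 20.7498 cm

20.7498 cm


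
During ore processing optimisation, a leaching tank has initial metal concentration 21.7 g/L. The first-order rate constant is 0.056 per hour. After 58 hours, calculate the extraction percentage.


Compute the exponent:
-k * t = -0.056 * 58 = -3.248
Remaining concentration:
C = 21.7 * exp(-3.248)
= 21.7 * 0.03885183385
= 0.8430847945 g/L
Extracted = 21.7 - 0.8430847945 = 20.85691521 g/L
Extraction % = 20.85691521 / 21.7 * 100
= 96.1148%

96.1148%


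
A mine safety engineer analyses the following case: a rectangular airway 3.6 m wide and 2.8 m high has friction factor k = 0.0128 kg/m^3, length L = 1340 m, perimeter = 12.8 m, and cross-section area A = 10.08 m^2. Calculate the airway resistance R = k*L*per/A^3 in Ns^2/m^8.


0.2144 Ns^2/m^8

Compute the numerator:
k * L * per = 0.0128 * 1340 * 12.8
= 219.5456
Compute the denominator:
A^3 = 10.08^3 = 1024.192512
Resistance:
R = 219.5456 / 1024.192512
= 0.2144 Ns^2/m^8


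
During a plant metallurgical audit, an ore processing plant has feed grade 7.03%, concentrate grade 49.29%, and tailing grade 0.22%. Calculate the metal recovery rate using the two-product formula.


97.3049%

Using the two-product formula:
R = 100 * c * (f - t) / (f * (c - t))
Numerator = 100 * 49.29 * (7.03 - 0.22)
= 100 * 49.29 * 6.81
= 33566.49
Denominator = 7.03 * (49.29 - 0.22)
= 7.03 * 49.07
= 344.9621
R = 33566.49 / 344.9621
= 97.3049%


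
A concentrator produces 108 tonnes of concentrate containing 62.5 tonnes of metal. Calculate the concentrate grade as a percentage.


57.8704%

Grade = (metal in concentrate / concentrate mass) * 100
= (62.5 / 108) * 100
= 0.5787037037 * 100
= 57.8704%


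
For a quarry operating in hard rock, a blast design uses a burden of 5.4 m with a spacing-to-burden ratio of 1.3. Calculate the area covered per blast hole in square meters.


37.908 m^2

First, find the spacing:
Spacing = burden * ratio = 5.4 * 1.3
= 7.02 m
Then, calculate the area:
Area = burden * spacing = 5.4 * 7.02
= 37.908 m^2


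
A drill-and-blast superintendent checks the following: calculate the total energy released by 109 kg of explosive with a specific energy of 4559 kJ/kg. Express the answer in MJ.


Energy = mass * specific_energy / 1000
= 109 * 4559 / 1000
= 496931 / 1000
= 496.931 MJ

496.931 MJ


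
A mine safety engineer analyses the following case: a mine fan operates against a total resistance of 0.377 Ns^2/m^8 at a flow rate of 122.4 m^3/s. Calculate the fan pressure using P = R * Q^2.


Compute Q^2:
Q^2 = 122.4^2 = 14981.76
Compute pressure:
P = R * Q^2 = 0.377 * 14981.76
= 5648.1235 Pa

5648.1235 Pa


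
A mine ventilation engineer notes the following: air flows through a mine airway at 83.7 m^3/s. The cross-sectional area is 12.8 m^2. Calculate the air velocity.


6.5391 m/s

Velocity = flow rate / cross-sectional area
= 83.7 / 12.8
= 6.5391 m/s


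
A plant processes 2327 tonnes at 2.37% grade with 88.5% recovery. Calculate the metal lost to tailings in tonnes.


Total metal in feed:
= 2327 * 2.37 / 100 = 55.1499 tonnes
Metal recovered:
= 55.1499 * 88.5 / 100 = 48.8076615 tonnes
Metal lost to tailings:
= 55.1499 - 48.8076615
= 6.3422 tonnes

6.3422 tonnes


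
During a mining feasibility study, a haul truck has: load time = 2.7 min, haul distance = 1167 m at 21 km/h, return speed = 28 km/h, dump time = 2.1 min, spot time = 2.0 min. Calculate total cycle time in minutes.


Convert haul speed to m/min: 21 * 1000/60 = 350 m/min
Haul time = 1167 / 350 = 3.334285714 min
Convert return speed to m/min: 28 * 1000/60 = 466.6666667 m/min
Return time = 1167 / 466.6666667 = 2.500714286 min
Total cycle time:
= 2.7 + 3.334285714 + 2.1 + 2.500714286 + 2.0
= 12.635 min

12.635 min


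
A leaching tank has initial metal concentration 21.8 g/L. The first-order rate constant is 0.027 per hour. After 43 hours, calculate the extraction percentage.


Compute the exponent:
-k * t = -0.027 * 43 = -1.161
Remaining concentration:
C = 21.8 * exp(-1.161)
= 21.8 * 0.3131728514
= 6.82716816 g/L
Extracted = 21.8 - 6.82716816 = 14.97283184 g/L
Extraction % = 14.97283184 / 21.8 * 100
= 68.6827%

68.6827%


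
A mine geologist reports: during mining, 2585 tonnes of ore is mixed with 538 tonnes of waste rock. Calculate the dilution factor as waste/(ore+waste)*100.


17.227%

Total material = ore + waste
= 2585 + 538 = 3123 tonnes
Dilution = waste / total * 100
= 538 / 3123 * 100
= 0.172270253 * 100
= 17.227%


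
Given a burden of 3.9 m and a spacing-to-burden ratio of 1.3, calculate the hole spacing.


Spacing = burden * ratio
= 3.9 * 1.3
= 5.07 m

5.07 m


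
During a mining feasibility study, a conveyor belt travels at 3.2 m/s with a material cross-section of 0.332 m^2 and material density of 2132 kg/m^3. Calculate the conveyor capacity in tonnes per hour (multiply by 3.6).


8154.1325 t/h

Volumetric flow = speed * area
= 3.2 * 0.332 = 1.0624 m^3/s
Mass flow = volumetric * density
= 1.0624 * 2132 = 2265.0368 kg/s
Convert to t/h: multiply by 3.6
Capacity = 2265.0368 * 3.6
= 8154.1325 t/h


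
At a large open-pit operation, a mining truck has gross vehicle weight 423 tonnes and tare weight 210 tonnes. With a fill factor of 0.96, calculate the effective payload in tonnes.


Maximum payload = gross - tare
= 423 - 210 = 213 tonnes
Effective payload = max payload * fill factor
= 213 * 0.96
= 204.48 tonnes

204.48 tonnes


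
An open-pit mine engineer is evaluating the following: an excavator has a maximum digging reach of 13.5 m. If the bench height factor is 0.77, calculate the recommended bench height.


Bench height = reach * factor
= 13.5 * 0.77
= 10.395 m

10.395 m


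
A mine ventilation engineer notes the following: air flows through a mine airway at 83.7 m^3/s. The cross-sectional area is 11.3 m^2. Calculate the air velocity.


7.4071 m/s

Velocity = flow rate / cross-sectional area
= 83.7 / 11.3
= 7.4071 m/s


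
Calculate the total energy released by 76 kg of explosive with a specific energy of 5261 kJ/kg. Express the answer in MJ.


399.836 MJ

Energy = mass * specific_energy / 1000
= 76 * 5261 / 1000
= 399836 / 1000
= 399.836 MJ


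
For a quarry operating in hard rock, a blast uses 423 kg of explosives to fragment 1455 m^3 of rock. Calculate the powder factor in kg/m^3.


0.2907 kg/m^3

Powder factor = explosive mass / rock volume
= 423 / 1455
= 0.2907 kg/m^3


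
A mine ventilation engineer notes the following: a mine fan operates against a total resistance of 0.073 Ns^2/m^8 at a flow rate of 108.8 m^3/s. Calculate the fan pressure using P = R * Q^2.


Compute Q^2:
Q^2 = 108.8^2 = 11837.44
Compute pressure:
P = R * Q^2 = 0.073 * 11837.44
= 864.1331 Pa

864.1331 Pa


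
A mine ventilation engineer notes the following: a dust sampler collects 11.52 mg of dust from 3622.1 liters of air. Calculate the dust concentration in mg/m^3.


Convert liters to m^3: 1 m^3 = 1000 L
Concentration = mass / volume * 1000
= 11.52 / 3622.1 * 1000
= 0.003180475415 * 1000
= 3.1805 mg/m^3

3.1805 mg/m^3


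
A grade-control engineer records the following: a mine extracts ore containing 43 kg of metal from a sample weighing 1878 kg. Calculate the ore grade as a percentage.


2.2897%

Ore grade = (metal mass / ore mass) * 100
= (43 / 1878) * 100
= 0.02289669862 * 100
= 2.2897%


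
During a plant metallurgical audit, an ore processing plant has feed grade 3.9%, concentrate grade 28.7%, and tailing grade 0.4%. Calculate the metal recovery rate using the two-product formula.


91.0121%

Using the two-product formula:
R = 100 * c * (f - t) / (f * (c - t))
Numerator = 100 * 28.7 * (3.9 - 0.4)
= 100 * 28.7 * 3.5
= 10045.0
Denominator = 3.9 * (28.7 - 0.4)
= 3.9 * 28.3
= 110.37
R = 10045.0 / 110.37
= 91.0121%


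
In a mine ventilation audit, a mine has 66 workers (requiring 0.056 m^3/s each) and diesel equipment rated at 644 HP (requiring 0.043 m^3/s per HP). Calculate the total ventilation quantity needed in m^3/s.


31.388 m^3/s

Airflow for workers:
Q_people = 66 * 0.056 = 3.696 m^3/s
Airflow for diesel equipment:
Q_diesel = 644 * 0.043 = 27.692 m^3/s
Total ventilation:
Q_total = 3.696 + 27.692
= 31.388 m^3/s


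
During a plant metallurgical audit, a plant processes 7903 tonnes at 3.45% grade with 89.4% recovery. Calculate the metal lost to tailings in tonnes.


Total metal in feed:
= 7903 * 3.45 / 100 = 272.6535 tonnes
Metal recovered:
= 272.6535 * 89.4 / 100 = 243.752229 tonnes
Metal lost to tailings:
= 272.6535 - 243.752229
= 28.9013 tonnes

28.9013 tonnes


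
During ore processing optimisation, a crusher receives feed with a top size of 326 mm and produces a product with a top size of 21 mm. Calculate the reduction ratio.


15.5238

Reduction ratio = feed size / product size
= 326 / 21
= 15.5238


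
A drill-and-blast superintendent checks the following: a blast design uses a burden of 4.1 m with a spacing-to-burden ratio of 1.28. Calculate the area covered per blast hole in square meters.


First, find the spacing:
Spacing = burden * ratio = 4.1 * 1.28
= 5.248 m
Then, calculate the area:
Area = burden * spacing = 4.1 * 5.248
= 21.5168 m^2

21.5168 m^2


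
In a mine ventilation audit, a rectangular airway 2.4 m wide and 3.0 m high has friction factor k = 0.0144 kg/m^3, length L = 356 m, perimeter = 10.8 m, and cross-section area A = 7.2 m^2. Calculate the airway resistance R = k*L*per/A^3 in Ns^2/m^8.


Compute the numerator:
k * L * per = 0.0144 * 356 * 10.8
= 55.36512
Compute the denominator:
A^3 = 7.2^3 = 373.248
Resistance:
R = 55.36512 / 373.248
= 0.1483 Ns^2/m^8

0.1483 Ns^2/m^8


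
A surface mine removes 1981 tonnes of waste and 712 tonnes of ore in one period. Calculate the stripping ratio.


Stripping ratio = waste tonnage / ore tonnage
= 1981 / 712
= 2.7823

2.7823


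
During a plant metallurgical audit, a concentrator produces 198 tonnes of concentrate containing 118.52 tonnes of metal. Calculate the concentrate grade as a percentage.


59.8586%

Grade = (metal in concentrate / concentrate mass) * 100
= (118.52 / 198) * 100
= 0.5985858586 * 100
= 59.8586%


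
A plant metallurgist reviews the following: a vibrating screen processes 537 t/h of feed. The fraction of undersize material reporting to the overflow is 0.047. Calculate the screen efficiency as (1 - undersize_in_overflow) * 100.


95.3%

Screen efficiency = (1 - fraction of undersize in overflow) * 100
= (1 - 0.047) * 100
= 0.953 * 100
= 95.3%


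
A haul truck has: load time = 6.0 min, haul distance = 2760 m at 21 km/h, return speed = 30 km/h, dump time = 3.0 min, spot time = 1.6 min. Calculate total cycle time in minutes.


Convert haul speed to m/min: 21 * 1000/60 = 350 m/min
Haul time = 2760 / 350 = 7.885714286 min
Convert return speed to m/min: 30 * 1000/60 = 500 m/min
Return time = 2760 / 500 = 5.52 min
Total cycle time:
= 6.0 + 7.885714286 + 3.0 + 5.52 + 1.6
= 24.0057 min

24.0057 min


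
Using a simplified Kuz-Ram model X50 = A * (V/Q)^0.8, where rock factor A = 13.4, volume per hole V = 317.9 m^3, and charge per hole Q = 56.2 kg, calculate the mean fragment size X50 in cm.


53.5979 cm

Compute V/Q:
V/Q = 317.9 / 56.2 = 5.65658363
Raise to the power 0.8:
(V/Q)^0.8 = 5.65658363^0.8 = 3.999846914
Multiply by A:
X50 = 13.4 * 3.999846914
= 53.5979 cm


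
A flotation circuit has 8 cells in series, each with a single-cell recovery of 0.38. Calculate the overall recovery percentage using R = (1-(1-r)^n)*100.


97.8166%

Complement of single-cell recovery:
1 - r = 1 - 0.38 = 0.62
Raise to power n:
(1 - r)^8 = 0.62^8 = 0.02183401056
Overall recovery:
R = (1 - 0.02183401056) * 100
= 97.8166%


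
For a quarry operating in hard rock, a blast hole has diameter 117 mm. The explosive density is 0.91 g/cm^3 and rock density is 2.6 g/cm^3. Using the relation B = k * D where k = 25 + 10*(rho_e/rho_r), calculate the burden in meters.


First, compute k:
rho_e / rho_r = 0.91 / 2.6 = 0.35
k = 25 + 10 * 0.35 = 28.5
Then, compute burden:
B = k * D / 1000 = 28.5 * 117 / 1000
= 3334.5 / 1000
= 3.3345 m

3.3345 m


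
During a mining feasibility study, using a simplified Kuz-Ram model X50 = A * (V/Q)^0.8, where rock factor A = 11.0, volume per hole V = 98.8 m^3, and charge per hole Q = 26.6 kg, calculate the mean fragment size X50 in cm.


31.4263 cm

Compute V/Q:
V/Q = 98.8 / 26.6 = 3.714285714
Raise to the power 0.8:
(V/Q)^0.8 = 3.714285714^0.8 = 2.856934255
Multiply by A:
X50 = 11.0 * 2.856934255
= 31.4263 cm


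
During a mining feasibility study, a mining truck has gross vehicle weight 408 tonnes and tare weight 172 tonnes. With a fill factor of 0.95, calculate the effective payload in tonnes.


Maximum payload = gross - tare
= 408 - 172 = 236 tonnes
Effective payload = max payload * fill factor
= 236 * 0.95
= 224.2 tonnes

224.2 tonnes


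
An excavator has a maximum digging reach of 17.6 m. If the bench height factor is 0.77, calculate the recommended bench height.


13.552 m

Bench height = reach * factor
= 17.6 * 0.77
= 13.552 m


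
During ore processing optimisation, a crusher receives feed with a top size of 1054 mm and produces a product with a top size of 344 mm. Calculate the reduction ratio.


3.064

Reduction ratio = feed size / product size
= 1054 / 344
= 3.064


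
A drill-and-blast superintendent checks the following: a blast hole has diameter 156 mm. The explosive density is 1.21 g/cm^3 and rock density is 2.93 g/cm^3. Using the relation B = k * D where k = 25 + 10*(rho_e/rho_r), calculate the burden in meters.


First, compute k:
rho_e / rho_r = 1.21 / 2.93 = 0.4129692833
k = 25 + 10 * 0.4129692833 = 29.12969283
Then, compute burden:
B = k * D / 1000 = 29.12969283 * 156 / 1000
= 4544.232082 / 1000
= 4.5442 m

4.5442 m


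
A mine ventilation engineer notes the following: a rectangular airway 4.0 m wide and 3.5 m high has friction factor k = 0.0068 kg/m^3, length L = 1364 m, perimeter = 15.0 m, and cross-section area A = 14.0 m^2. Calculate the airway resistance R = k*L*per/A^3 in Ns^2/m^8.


Compute the numerator:
k * L * per = 0.0068 * 1364 * 15.0
= 139.128
Compute the denominator:
A^3 = 14.0^3 = 2744
Resistance:
R = 139.128 / 2744
= 0.0507 Ns^2/m^8

0.0507 Ns^2/m^8


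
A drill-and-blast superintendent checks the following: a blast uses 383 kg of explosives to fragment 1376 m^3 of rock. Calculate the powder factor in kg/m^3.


0.2783 kg/m^3

Powder factor = explosive mass / rock volume
= 383 / 1376
= 0.2783 kg/m^3


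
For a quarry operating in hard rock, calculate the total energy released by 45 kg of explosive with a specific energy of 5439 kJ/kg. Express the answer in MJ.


244.755 MJ

Energy = mass * specific_energy / 1000
= 45 * 5439 / 1000
= 244755 / 1000
= 244.755 MJ


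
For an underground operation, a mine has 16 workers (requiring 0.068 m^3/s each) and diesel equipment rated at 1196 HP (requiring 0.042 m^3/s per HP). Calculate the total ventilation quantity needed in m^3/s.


Airflow for workers:
Q_people = 16 * 0.068 = 1.088 m^3/s
Airflow for diesel equipment:
Q_diesel = 1196 * 0.042 = 50.232 m^3/s
Total ventilation:
Q_total = 1.088 + 50.232
= 51.32 m^3/s

51.32 m^3/s


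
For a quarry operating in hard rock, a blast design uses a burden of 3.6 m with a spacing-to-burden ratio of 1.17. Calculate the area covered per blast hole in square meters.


15.1632 m^2

First, find the spacing:
Spacing = burden * ratio = 3.6 * 1.17
= 4.212 m
Then, calculate the area:
Area = burden * spacing = 3.6 * 4.212
= 15.1632 m^2


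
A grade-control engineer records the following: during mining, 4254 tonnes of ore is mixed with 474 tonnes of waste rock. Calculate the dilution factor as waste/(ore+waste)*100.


Total material = ore + waste
= 4254 + 474 = 4728 tonnes
Dilution = waste / total * 100
= 474 / 4728 * 100
= 0.1002538071 * 100
= 10.0254%

10.0254%


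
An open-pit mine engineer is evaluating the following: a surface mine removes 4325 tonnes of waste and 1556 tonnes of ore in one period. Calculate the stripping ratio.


2.7796

Stripping ratio = waste tonnage / ore tonnage
= 4325 / 1556
= 2.7796


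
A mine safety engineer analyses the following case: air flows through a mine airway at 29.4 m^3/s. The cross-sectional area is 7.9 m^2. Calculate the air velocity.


Velocity = flow rate / cross-sectional area
= 29.4 / 7.9
= 3.7215 m/s

3.7215 m/s


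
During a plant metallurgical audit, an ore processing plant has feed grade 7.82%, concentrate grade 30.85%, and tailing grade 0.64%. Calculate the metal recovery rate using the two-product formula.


93.761%

Using the two-product formula:
R = 100 * c * (f - t) / (f * (c - t))
Numerator = 100 * 30.85 * (7.82 - 0.64)
= 100 * 30.85 * 7.18
= 22150.3
Denominator = 7.82 * (30.85 - 0.64)
= 7.82 * 30.21
= 236.2422
R = 22150.3 / 236.2422
= 93.761%


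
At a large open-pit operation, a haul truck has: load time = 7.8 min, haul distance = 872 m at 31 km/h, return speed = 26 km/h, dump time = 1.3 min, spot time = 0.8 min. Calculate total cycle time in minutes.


13.6 min

Convert haul speed to m/min: 31 * 1000/60 = 516.6666667 m/min
Haul time = 872 / 516.6666667 = 1.687741935 min
Convert return speed to m/min: 26 * 1000/60 = 433.3333333 m/min
Return time = 872 / 433.3333333 = 2.012307692 min
Total cycle time:
= 7.8 + 1.687741935 + 1.3 + 2.012307692 + 0.8
= 13.6 min


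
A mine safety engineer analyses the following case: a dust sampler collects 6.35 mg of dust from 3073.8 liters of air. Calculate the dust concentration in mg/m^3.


2.0658 mg/m^3

Convert liters to m^3: 1 m^3 = 1000 L
Concentration = mass / volume * 1000
= 6.35 / 3073.8 * 1000
= 0.002065846835 * 1000
= 2.0658 mg/m^3


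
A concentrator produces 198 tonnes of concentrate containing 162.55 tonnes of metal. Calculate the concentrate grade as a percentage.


Grade = (metal in concentrate / concentrate mass) * 100
= (162.55 / 198) * 100
= 0.820959596 * 100
= 82.096%

82.096%


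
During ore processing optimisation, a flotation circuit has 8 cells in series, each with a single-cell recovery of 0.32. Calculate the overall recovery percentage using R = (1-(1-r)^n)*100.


Complement of single-cell recovery:
1 - r = 1 - 0.32 = 0.68
Raise to power n:
(1 - r)^8 = 0.68^8 = 0.04571632397
Overall recovery:
R = (1 - 0.04571632397) * 100
= 95.4284%

95.4284%


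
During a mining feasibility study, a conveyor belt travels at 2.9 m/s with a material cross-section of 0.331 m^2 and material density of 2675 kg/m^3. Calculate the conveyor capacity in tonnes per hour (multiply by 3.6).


Volumetric flow = speed * area
= 2.9 * 0.331 = 0.9599 m^3/s
Mass flow = volumetric * density
= 0.9599 * 2675 = 2567.7325 kg/s
Convert to t/h: multiply by 3.6
Capacity = 2567.7325 * 3.6
= 9243.837 t/h

9243.837 t/h


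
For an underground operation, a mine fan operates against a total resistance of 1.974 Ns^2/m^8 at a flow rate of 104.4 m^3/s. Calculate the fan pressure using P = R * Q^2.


Compute Q^2:
Q^2 = 104.4^2 = 10899.36
Compute pressure:
P = R * Q^2 = 1.974 * 10899.36
= 21515.3366 Pa

21515.3366 Pa


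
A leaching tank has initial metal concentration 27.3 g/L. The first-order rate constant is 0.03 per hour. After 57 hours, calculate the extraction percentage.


Compute the exponent:
-k * t = -0.03 * 57 = -1.71
Remaining concentration:
C = 27.3 * exp(-1.71)
= 27.3 * 0.1808657926
= 4.937636138 g/L
Extracted = 27.3 - 4.937636138 = 22.36236386 g/L
Extraction % = 22.36236386 / 27.3 * 100
= 81.9134%

81.9134%


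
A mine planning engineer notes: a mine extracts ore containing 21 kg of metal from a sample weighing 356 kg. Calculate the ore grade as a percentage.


5.8989%

Ore grade = (metal mass / ore mass) * 100
= (21 / 356) * 100
= 0.05898876404 * 100
= 5.8989%
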